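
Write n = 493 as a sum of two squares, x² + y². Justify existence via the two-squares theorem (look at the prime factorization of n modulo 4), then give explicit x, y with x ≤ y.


Step 1: Factor n = 493 = 17 · 29.
Step 2: Check the mod-4 condition on each prime factor: 17 ≡ 1 (mod 4), exponent 1; 29 ≡ 1 (mod 4), exponent 1.
All primes ≡ 3 (mod 4) appear to even exponent (or don't appear), so by the two-squares theorem n IS expressible as a sum of two squares.
Step 3: Build a representation. Here n = 17 · 29 is a product of primes ≡ 1 (mod 4). Each prime p ≡ 1 (mod 4) is itself a sum of two squares; find a² by testing p − a² for a perfect square:
  17: 17 − 1² = 16 = 4² ⇒ 17 = 1² + 4².
  29: 29 − 1² = 28, 29 − 2² = 25 = 5² ⇒ 29 = 2² + 5².
  Combine using the Brahmagupta–Fibonacci identity (a² + b²)(c² + d²) = (ac − bd)² + (ad + bc)² = (ac + bd)² + (ad − bc)²:
  17 · 29 = 493: from (1² + 4²)(2² + 5²), take (1·2 − 4·5, 1·5 + 4·2) = (2 − 20, 5 + 8) = (-18, 13); dropping signs (only squares matter) gives (18, 13); check 18² + 13² = 324 + 169 = 493 ✓.
Step 4: Order so x ≤ y and verify: 13² + 18² = 169 + 324 = 493 = n. ✓

n = 493 = 13² + 18² (one valid representation with x ≤ y).


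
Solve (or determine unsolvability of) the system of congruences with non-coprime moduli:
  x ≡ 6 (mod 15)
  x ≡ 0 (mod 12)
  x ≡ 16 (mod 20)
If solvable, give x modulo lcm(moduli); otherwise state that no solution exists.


Moduli 15, 12, 20 are not pairwise coprime, so CRT works modulo lcm(m_i) when all pairwise compatibility conditions hold.
Pairwise compatibility: gcd(m_i, m_j) must divide a_i - a_j for every pair.
Merge one congruence at a time:
  Start: x ≡ 6 (mod 15).
  Combine with x ≡ 0 (mod 12): gcd(15, 12) = 3; 0 - 6 = -6, which IS divisible by 3, so compatible.
    Write x = 6 + 15·t and substitute into x ≡ 0 (mod 12): 15·t ≡ 0 − 6 = -6 (mod 12).
    Divide the congruence (and modulus) by g = 3: 5·t ≡ -2 (mod 4).
    Reduce coefficients mod 4: 1·t ≡ 2 (mod 4).
    So t ≡ 2 (mod 4).
    Then x = 6 + 15·2 = 36, valid modulo lcm(15, 12) = 60: x ≡ 36 (mod 60).
  Combine with x ≡ 16 (mod 20): gcd(60, 20) = 20; 16 - 36 = -20, which IS divisible by 20, so compatible.
    Write x = 36 + 60·t and substitute into x ≡ 16 (mod 20): 60·t ≡ 16 − 36 = -20 (mod 20).
    Divide the congruence (and modulus) by g = 20: 3·t ≡ -1 (mod 1).
    Modulo 1 every t works; take t = 0.
    Then x = 36 + 60·0 = 36, valid modulo lcm(60, 20) = 60: x ≡ 36 (mod 60).
Verify: 36 mod 15 = 6, 36 mod 12 = 0, 36 mod 20 = 16.

x ≡ 36 (mod 60).


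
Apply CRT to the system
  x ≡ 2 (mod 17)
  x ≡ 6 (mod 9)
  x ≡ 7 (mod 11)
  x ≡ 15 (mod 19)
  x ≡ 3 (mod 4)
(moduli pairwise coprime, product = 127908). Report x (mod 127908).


Product of moduli M = 17 · 9 · 11 · 19 · 4 = 127908.
Merge one congruence at a time:
  Start: x ≡ 2 (mod 17).
  Combine with x ≡ 6 (mod 9); new modulus lcm = 153.
    Write x = 2 + 17·t and substitute into x ≡ 6 (mod 9): 17·t ≡ 6 − 2 = 4 (mod 9).
    Reduce coefficients mod 9: 8·t ≡ 4 (mod 9).
    The inverse of 8 mod 9 is 8 (since 8·8 = 64 = 7·9 + 1), so t ≡ 8·4 = 32 ≡ 5 (mod 9).
    Then x = 2 + 17·5 = 87, valid modulo lcm(17, 9) = 153: x ≡ 87 (mod 153).
  Combine with x ≡ 7 (mod 11); new modulus lcm = 1683.
    Write x = 87 + 153·t and substitute into x ≡ 7 (mod 11): 153·t ≡ 7 − 87 = -80 (mod 11).
    Reduce coefficients mod 11: 10·t ≡ 8 (mod 11).
    The inverse of 10 mod 11 is 10 (since 10·10 = 100 = 9·11 + 1), so t ≡ 10·8 = 80 ≡ 3 (mod 11).
    Then x = 87 + 153·3 = 546, valid modulo lcm(153, 11) = 1683: x ≡ 546 (mod 1683).
  Combine with x ≡ 15 (mod 19); new modulus lcm = 31977.
    Write x = 546 + 1683·t and substitute into x ≡ 15 (mod 19): 1683·t ≡ 15 − 546 = -531 (mod 19).
    Reduce coefficients mod 19: 11·t ≡ 1 (mod 19).
    The inverse of 11 mod 19 is 7 (since 11·7 = 77 = 4·19 + 1), so t ≡ 7·1 = 7 ≡ 7 (mod 19).
    Then x = 546 + 1683·7 = 12327, valid modulo lcm(1683, 19) = 31977: x ≡ 12327 (mod 31977).
  Combine with x ≡ 3 (mod 4); new modulus lcm = 127908.
    Write x = 12327 + 31977·t and substitute into x ≡ 3 (mod 4): 31977·t ≡ 3 − 12327 = -12324 (mod 4).
    Reduce coefficients mod 4: 1·t ≡ 0 (mod 4).
    So t ≡ 0 (mod 4).
    Then x = 12327 + 31977·0 = 12327, valid modulo lcm(31977, 4) = 127908: x ≡ 12327 (mod 127908).
Verify against each original: 12327 mod 17 = 2, 12327 mod 9 = 6, 12327 mod 11 = 7, 12327 mod 19 = 15, 12327 mod 4 = 3.

x ≡ 12327 (mod 127908).


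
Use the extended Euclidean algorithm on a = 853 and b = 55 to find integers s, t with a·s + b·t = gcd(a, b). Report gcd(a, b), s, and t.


Euclidean algorithm on (853, 55) — divide until remainder is 0:
  853 = 15 · 55 + 28
  55 = 1 · 28 + 27
  28 = 1 · 27 + 1
  27 = 27 · 1 + 0
gcd(853, 55) = 1.
Track Bezout coefficients alongside the remainders: start with r₀ = 853 = a·1 + b·0 (s = 1, t = 0) and r₁ = 55 = a·0 + b·1 (s = 0, t = 1); each new remainder r_{k+1} = r_{k-1} − q_k·r_k inherits s_{k+1} = s_{k-1} − q_k·s_k, t_{k+1} = t_{k-1} − q_k·t_k, so r_k = a·s_k + b·t_k at every step:
  q = 15: r = 28, s = 1 − 15·0 = 1, t = 0 − 15·1 = -15  (check: 853·1 + 55·(-15) = 28)
  q = 1: r = 27, s = 0 − 1·1 = -1, t = 1 − 1·(-15) = 16  (check: 853·(-1) + 55·16 = 27)
  q = 1: r = 1, s = 1 − 1·(-1) = 2, t = -15 − 1·16 = -31  (check: 853·2 + 55·(-31) = 1)
The row with r = 1 (the gcd) gives the Bezout coefficients s = 2, t = -31.
Result: 853 · (2) + 55 · (-31) = 1.

gcd(853, 55) = 1; s = 2, t = -31 (check: 853·2 + 55·(-31) = 1).


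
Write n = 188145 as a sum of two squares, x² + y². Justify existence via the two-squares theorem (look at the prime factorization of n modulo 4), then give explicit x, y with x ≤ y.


Step 1: Factor n = 188145 = 3^2 · 5 · 37 · 113.
Step 2: Check the mod-4 condition on each prime factor: 3 ≡ 3 (mod 4), exponent 2 (must be even); 5 ≡ 1 (mod 4), exponent 1; 37 ≡ 1 (mod 4), exponent 1; 113 ≡ 1 (mod 4), exponent 1.
All primes ≡ 3 (mod 4) appear to even exponent (or don't appear), so by the two-squares theorem n IS expressible as a sum of two squares.
Step 3: Build a representation. Group n = k² · m with k = 3 and m = 5 · 37 · 113 = 20905 (a product of primes ≡ 1 (mod 4)); a representation of m scales to one of n via (k·x)² + (k·y)² = k²(x² + y²). Each prime p ≡ 1 (mod 4) is itself a sum of two squares; find a² by testing p − a² for a perfect square:
  5: 5 − 1² = 4 = 2² ⇒ 5 = 1² + 2².
  37: 37 − 1² = 36 = 6² ⇒ 37 = 1² + 6².
  113: 113 − 1² = 112, 113 − 2² = 109, 113 − 3² = 104, 113 − 4² = 97, 113 − 5² = 88, 113 − 6² = 77, 113 − 7² = 64 = 8² ⇒ 113 = 7² + 8².
  Combine using the Brahmagupta–Fibonacci identity (a² + b²)(c² + d²) = (ac − bd)² + (ad + bc)² = (ac + bd)² + (ad − bc)²:
  5 · 37 = 185: from (1² + 2²)(1² + 6²), take (1·1 − 2·6, 1·6 + 2·1) = (1 − 12, 6 + 2) = (-11, 8); dropping signs (only squares matter) gives (11, 8); check 11² + 8² = 121 + 64 = 185 ✓.
  185 · 113 = 20905: from (11² + 8²)(7² + 8²), take (11·7 − 8·8, 11·8 + 8·7) = (77 − 64, 88 + 56) = (13, 144); check 13² + 144² = 169 + 20736 = 20905 ✓.
  Scale by k = 3: (3·13, 3·144) = (39, 432).
Step 4: Order so x ≤ y and verify: 39² + 432² = 1521 + 186624 = 188145 = n. ✓

n = 188145 = 39² + 432² (one valid representation with x ≤ y).


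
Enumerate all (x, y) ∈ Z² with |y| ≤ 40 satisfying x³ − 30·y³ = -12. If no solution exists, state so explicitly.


The equation is x³ - 30y³ = -12. For fixed y, x³ = 30·y³ − 12, so a solution requires the RHS to be a perfect cube.
Strategy: iterate y from -40 to 40, compute RHS = 30·y³ − 12, and check whether it is a (positive or negative) perfect cube.
Check small values of y:
  y = 0: RHS = -12 is not a perfect cube.
  y = 1: RHS = 18 is not a perfect cube.
  y = -1: RHS = -42 is not a perfect cube.
  y = 2: RHS = 228 is not a perfect cube.
  y = -2: RHS = -252 is not a perfect cube.
  y = 3: RHS = 798 is not a perfect cube.
  y = -3: RHS = -822 is not a perfect cube.
Continuing the search up to |y| = 40 finds no solutions either.
No (x, y) in the scanned range satisfies the equation.

No integer solutions with |y| ≤ 40.


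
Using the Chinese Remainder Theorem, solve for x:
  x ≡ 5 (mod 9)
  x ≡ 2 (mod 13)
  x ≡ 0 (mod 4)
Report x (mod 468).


Moduli 9, 13, 4 are pairwise coprime; by CRT there is a unique solution modulo M = 9 · 13 · 4 = 468.
Solve pairwise, accumulating the modulus:
  Start with x ≡ 5 (mod 9).
  Combine with x ≡ 2 (mod 13): since gcd(9, 13) = 1, we get a unique residue mod 117.
    Write x = 5 + 9·t and substitute into x ≡ 2 (mod 13): 9·t ≡ 2 − 5 = -3 (mod 13).
    Reduce coefficients mod 13: 9·t ≡ 10 (mod 13).
    The inverse of 9 mod 13 is 3 (since 9·3 = 27 = 2·13 + 1), so t ≡ 3·10 = 30 ≡ 4 (mod 13).
    Then x = 5 + 9·4 = 41, valid modulo lcm(9, 13) = 117: x ≡ 41 (mod 117).
  Combine with x ≡ 0 (mod 4): since gcd(117, 4) = 1, we get a unique residue mod 468.
    Write x = 41 + 117·t and substitute into x ≡ 0 (mod 4): 117·t ≡ 0 − 41 = -41 (mod 4).
    Reduce coefficients mod 4: 1·t ≡ 3 (mod 4).
    So t ≡ 3 (mod 4).
    Then x = 41 + 117·3 = 392, valid modulo lcm(117, 4) = 468: x ≡ 392 (mod 468).
Verify: 392 mod 9 = 5 ✓, 392 mod 13 = 2 ✓, 392 mod 4 = 0 ✓.

x ≡ 392 (mod 468).


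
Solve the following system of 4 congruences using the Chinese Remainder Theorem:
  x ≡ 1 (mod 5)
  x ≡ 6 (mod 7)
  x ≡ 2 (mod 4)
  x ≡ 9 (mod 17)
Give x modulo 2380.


Product of moduli M = 5 · 7 · 4 · 17 = 2380.
Merge one congruence at a time:
  Start: x ≡ 1 (mod 5).
  Combine with x ≡ 6 (mod 7); new modulus lcm = 35.
    Write x = 1 + 5·t and substitute into x ≡ 6 (mod 7): 5·t ≡ 6 − 1 = 5 (mod 7).
    The inverse of 5 mod 7 is 3 (since 5·3 = 15 = 2·7 + 1), so t ≡ 3·5 = 15 ≡ 1 (mod 7).
    Then x = 1 + 5·1 = 6, valid modulo lcm(5, 7) = 35: x ≡ 6 (mod 35).
  Combine with x ≡ 2 (mod 4); new modulus lcm = 140.
    Write x = 6 + 35·t and substitute into x ≡ 2 (mod 4): 35·t ≡ 2 − 6 = -4 (mod 4).
    Reduce coefficients mod 4: 3·t ≡ 0 (mod 4).
    The inverse of 3 mod 4 is 3 (since 3·3 = 9 = 2·4 + 1), so t ≡ 3·0 = 0 ≡ 0 (mod 4).
    Then x = 6 + 35·0 = 6, valid modulo lcm(35, 4) = 140: x ≡ 6 (mod 140).
  Combine with x ≡ 9 (mod 17); new modulus lcm = 2380.
    Write x = 6 + 140·t and substitute into x ≡ 9 (mod 17): 140·t ≡ 9 − 6 = 3 (mod 17).
    Reduce coefficients mod 17: 4·t ≡ 3 (mod 17).
    The inverse of 4 mod 17 is 13 (since 4·13 = 52 = 3·17 + 1), so t ≡ 13·3 = 39 ≡ 5 (mod 17).
    Then x = 6 + 140·5 = 706, valid modulo lcm(140, 17) = 2380: x ≡ 706 (mod 2380).
Verify against each original: 706 mod 5 = 1, 706 mod 7 = 6, 706 mod 4 = 2, 706 mod 17 = 9.

x ≡ 706 (mod 2380).


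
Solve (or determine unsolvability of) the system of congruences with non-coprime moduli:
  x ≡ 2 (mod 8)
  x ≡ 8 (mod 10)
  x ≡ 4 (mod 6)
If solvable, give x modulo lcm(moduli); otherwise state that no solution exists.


Moduli 8, 10, 6 are not pairwise coprime, so CRT works modulo lcm(m_i) when all pairwise compatibility conditions hold.
Pairwise compatibility: gcd(m_i, m_j) must divide a_i - a_j for every pair.
Merge one congruence at a time:
  Start: x ≡ 2 (mod 8).
  Combine with x ≡ 8 (mod 10): gcd(8, 10) = 2; 8 - 2 = 6, which IS divisible by 2, so compatible.
    Write x = 2 + 8·t and substitute into x ≡ 8 (mod 10): 8·t ≡ 8 − 2 = 6 (mod 10).
    Divide the congruence (and modulus) by g = 2: 4·t ≡ 3 (mod 5).
    The inverse of 4 mod 5 is 4 (since 4·4 = 16 = 3·5 + 1), so t ≡ 4·3 = 12 ≡ 2 (mod 5).
    Then x = 2 + 8·2 = 18, valid modulo lcm(8, 10) = 40: x ≡ 18 (mod 40).
  Combine with x ≡ 4 (mod 6): gcd(40, 6) = 2; 4 - 18 = -14, which IS divisible by 2, so compatible.
    Write x = 18 + 40·t and substitute into x ≡ 4 (mod 6): 40·t ≡ 4 − 18 = -14 (mod 6).
    Divide the congruence (and modulus) by g = 2: 20·t ≡ -7 (mod 3).
    Reduce coefficients mod 3: 2·t ≡ 2 (mod 3).
    The inverse of 2 mod 3 is 2 (since 2·2 = 4 = 1·3 + 1), so t ≡ 2·2 = 4 ≡ 1 (mod 3).
    Then x = 18 + 40·1 = 58, valid modulo lcm(40, 6) = 120: x ≡ 58 (mod 120).
Verify: 58 mod 8 = 2, 58 mod 10 = 8, 58 mod 6 = 4.

x ≡ 58 (mod 120).


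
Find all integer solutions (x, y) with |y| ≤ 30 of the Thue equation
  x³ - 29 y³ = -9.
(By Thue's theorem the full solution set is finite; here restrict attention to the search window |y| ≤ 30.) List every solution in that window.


The equation is x³ - 29y³ = -9. For fixed y, x³ = 29·y³ − 9, so a solution requires the RHS to be a perfect cube.
Strategy: iterate y from -30 to 30, compute RHS = 29·y³ − 9, and check whether it is a (positive or negative) perfect cube.
Check small values of y:
  y = 0: RHS = -9 is not a perfect cube.
  y = 1: RHS = 20 is not a perfect cube.
  y = -1: RHS = -38 is not a perfect cube.
  y = 2: RHS = 223 is not a perfect cube.
  y = -2: RHS = -241 is not a perfect cube.
  y = 3: RHS = 774 is not a perfect cube.
  y = -3: RHS = -792 is not a perfect cube.
Continuing the search up to |y| = 30 finds no solutions either.
No (x, y) in the scanned range satisfies the equation.

No integer solutions with |y| ≤ 30.


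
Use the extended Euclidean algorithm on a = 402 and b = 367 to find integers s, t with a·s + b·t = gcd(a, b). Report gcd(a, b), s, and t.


Euclidean algorithm on (402, 367) — divide until remainder is 0:
  402 = 1 · 367 + 35
  367 = 10 · 35 + 17
  35 = 2 · 17 + 1
  17 = 17 · 1 + 0
gcd(402, 367) = 1.
Track Bezout coefficients alongside the remainders: start with r₀ = 402 = a·1 + b·0 (s = 1, t = 0) and r₁ = 367 = a·0 + b·1 (s = 0, t = 1); each new remainder r_{k+1} = r_{k-1} − q_k·r_k inherits s_{k+1} = s_{k-1} − q_k·s_k, t_{k+1} = t_{k-1} − q_k·t_k, so r_k = a·s_k + b·t_k at every step:
  q = 1: r = 35, s = 1 − 1·0 = 1, t = 0 − 1·1 = -1  (check: 402·1 + 367·(-1) = 35)
  q = 10: r = 17, s = 0 − 10·1 = -10, t = 1 − 10·(-1) = 11  (check: 402·(-10) + 367·11 = 17)
  q = 2: r = 1, s = 1 − 2·(-10) = 21, t = -1 − 2·11 = -23  (check: 402·21 + 367·(-23) = 1)
The row with r = 1 (the gcd) gives the Bezout coefficients s = 21, t = -23.
Result: 402 · (21) + 367 · (-23) = 1.

gcd(402, 367) = 1; s = 21, t = -23 (check: 402·21 + 367·(-23) = 1).


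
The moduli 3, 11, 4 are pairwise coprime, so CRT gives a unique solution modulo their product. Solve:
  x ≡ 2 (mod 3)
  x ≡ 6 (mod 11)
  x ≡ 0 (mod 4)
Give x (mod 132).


Moduli 3, 11, 4 are pairwise coprime; by CRT there is a unique solution modulo M = 3 · 11 · 4 = 132.
Solve pairwise, accumulating the modulus:
  Start with x ≡ 2 (mod 3).
  Combine with x ≡ 6 (mod 11): since gcd(3, 11) = 1, we get a unique residue mod 33.
    Write x = 2 + 3·t and substitute into x ≡ 6 (mod 11): 3·t ≡ 6 − 2 = 4 (mod 11).
    The inverse of 3 mod 11 is 4 (since 3·4 = 12 = 1·11 + 1), so t ≡ 4·4 = 16 ≡ 5 (mod 11).
    Then x = 2 + 3·5 = 17, valid modulo lcm(3, 11) = 33: x ≡ 17 (mod 33).
  Combine with x ≡ 0 (mod 4): since gcd(33, 4) = 1, we get a unique residue mod 132.
    Write x = 17 + 33·t and substitute into x ≡ 0 (mod 4): 33·t ≡ 0 − 17 = -17 (mod 4).
    Reduce coefficients mod 4: 1·t ≡ 3 (mod 4).
    So t ≡ 3 (mod 4).
    Then x = 17 + 33·3 = 116, valid modulo lcm(33, 4) = 132: x ≡ 116 (mod 132).
Verify: 116 mod 3 = 2 ✓, 116 mod 11 = 6 ✓, 116 mod 4 = 0 ✓.

x ≡ 116 (mod 132).


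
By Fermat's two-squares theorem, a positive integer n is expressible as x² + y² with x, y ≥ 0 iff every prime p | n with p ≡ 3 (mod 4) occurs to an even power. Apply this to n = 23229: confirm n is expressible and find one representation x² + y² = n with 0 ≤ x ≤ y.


Step 1: Factor n = 23229 = 3^2 · 29 · 89.
Step 2: Check the mod-4 condition on each prime factor: 3 ≡ 3 (mod 4), exponent 2 (must be even); 29 ≡ 1 (mod 4), exponent 1; 89 ≡ 1 (mod 4), exponent 1.
All primes ≡ 3 (mod 4) appear to even exponent (or don't appear), so by the two-squares theorem n IS expressible as a sum of two squares.
Step 3: Build a representation. Group n = k² · m with k = 3 and m = 29 · 89 = 2581 (a product of primes ≡ 1 (mod 4)); a representation of m scales to one of n via (k·x)² + (k·y)² = k²(x² + y²). Each prime p ≡ 1 (mod 4) is itself a sum of two squares; find a² by testing p − a² for a perfect square:
  29: 29 − 1² = 28, 29 − 2² = 25 = 5² ⇒ 29 = 2² + 5².
  89: 89 − 1² = 88, 89 − 2² = 85, 89 − 3² = 80, 89 − 4² = 73, 89 − 5² = 64 = 8² ⇒ 89 = 5² + 8².
  Combine using the Brahmagupta–Fibonacci identity (a² + b²)(c² + d²) = (ac − bd)² + (ad + bc)² = (ac + bd)² + (ad − bc)²:
  29 · 89 = 2581: from (2² + 5²)(5² + 8²), take (2·5 − 5·8, 2·8 + 5·5) = (10 − 40, 16 + 25) = (-30, 41); dropping signs (only squares matter) gives (30, 41); check 30² + 41² = 900 + 1681 = 2581 ✓.
  Scale by k = 3: (3·30, 3·41) = (90, 123).
Step 4: Order so x ≤ y and verify: 90² + 123² = 8100 + 15129 = 23229 = n. ✓

n = 23229 = 90² + 123² (one valid representation with x ≤ y).


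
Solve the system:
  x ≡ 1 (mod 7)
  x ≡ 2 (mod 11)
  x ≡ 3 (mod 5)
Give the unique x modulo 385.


Moduli 7, 11, 5 are pairwise coprime; by CRT there is a unique solution modulo M = 7 · 11 · 5 = 385.
Solve pairwise, accumulating the modulus:
  Start with x ≡ 1 (mod 7).
  Combine with x ≡ 2 (mod 11): since gcd(7, 11) = 1, we get a unique residue mod 77.
    Write x = 1 + 7·t and substitute into x ≡ 2 (mod 11): 7·t ≡ 2 − 1 = 1 (mod 11).
    The inverse of 7 mod 11 is 8 (since 7·8 = 56 = 5·11 + 1), so t ≡ 8·1 = 8 ≡ 8 (mod 11).
    Then x = 1 + 7·8 = 57, valid modulo lcm(7, 11) = 77: x ≡ 57 (mod 77).
  Combine with x ≡ 3 (mod 5): since gcd(77, 5) = 1, we get a unique residue mod 385.
    Write x = 57 + 77·t and substitute into x ≡ 3 (mod 5): 77·t ≡ 3 − 57 = -54 (mod 5).
    Reduce coefficients mod 5: 2·t ≡ 1 (mod 5).
    The inverse of 2 mod 5 is 3 (since 2·3 = 6 = 1·5 + 1), so t ≡ 3·1 = 3 ≡ 3 (mod 5).
    Then x = 57 + 77·3 = 288, valid modulo lcm(77, 5) = 385: x ≡ 288 (mod 385).
Verify: 288 mod 7 = 1 ✓, 288 mod 11 = 2 ✓, 288 mod 5 = 3 ✓.

x ≡ 288 (mod 385).


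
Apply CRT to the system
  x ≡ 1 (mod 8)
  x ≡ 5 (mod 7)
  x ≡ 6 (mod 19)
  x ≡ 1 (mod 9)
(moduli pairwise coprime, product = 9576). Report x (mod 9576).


Product of moduli M = 8 · 7 · 19 · 9 = 9576.
Merge one congruence at a time:
  Start: x ≡ 1 (mod 8).
  Combine with x ≡ 5 (mod 7); new modulus lcm = 56.
    Write x = 1 + 8·t and substitute into x ≡ 5 (mod 7): 8·t ≡ 5 − 1 = 4 (mod 7).
    Reduce coefficients mod 7: 1·t ≡ 4 (mod 7).
    So t ≡ 4 (mod 7).
    Then x = 1 + 8·4 = 33, valid modulo lcm(8, 7) = 56: x ≡ 33 (mod 56).
  Combine with x ≡ 6 (mod 19); new modulus lcm = 1064.
    Write x = 33 + 56·t and substitute into x ≡ 6 (mod 19): 56·t ≡ 6 − 33 = -27 (mod 19).
    Reduce coefficients mod 19: 18·t ≡ 11 (mod 19).
    The inverse of 18 mod 19 is 18 (since 18·18 = 324 = 17·19 + 1), so t ≡ 18·11 = 198 ≡ 8 (mod 19).
    Then x = 33 + 56·8 = 481, valid modulo lcm(56, 19) = 1064: x ≡ 481 (mod 1064).
  Combine with x ≡ 1 (mod 9); new modulus lcm = 9576.
    Write x = 481 + 1064·t and substitute into x ≡ 1 (mod 9): 1064·t ≡ 1 − 481 = -480 (mod 9).
    Reduce coefficients mod 9: 2·t ≡ 6 (mod 9).
    The inverse of 2 mod 9 is 5 (since 2·5 = 10 = 1·9 + 1), so t ≡ 5·6 = 30 ≡ 3 (mod 9).
    Then x = 481 + 1064·3 = 3673, valid modulo lcm(1064, 9) = 9576: x ≡ 3673 (mod 9576).
Verify against each original: 3673 mod 8 = 1, 3673 mod 7 = 5, 3673 mod 19 = 6, 3673 mod 9 = 1.

x ≡ 3673 (mod 9576).


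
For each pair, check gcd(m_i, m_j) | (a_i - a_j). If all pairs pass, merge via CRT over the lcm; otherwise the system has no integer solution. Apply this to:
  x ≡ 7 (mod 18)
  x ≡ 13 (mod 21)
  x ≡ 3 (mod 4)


Moduli 18, 21, 4 are not pairwise coprime, so CRT works modulo lcm(m_i) when all pairwise compatibility conditions hold.
Pairwise compatibility: gcd(m_i, m_j) must divide a_i - a_j for every pair.
Merge one congruence at a time:
  Start: x ≡ 7 (mod 18).
  Combine with x ≡ 13 (mod 21): gcd(18, 21) = 3; 13 - 7 = 6, which IS divisible by 3, so compatible.
    Write x = 7 + 18·t and substitute into x ≡ 13 (mod 21): 18·t ≡ 13 − 7 = 6 (mod 21).
    Divide the congruence (and modulus) by g = 3: 6·t ≡ 2 (mod 7).
    The inverse of 6 mod 7 is 6 (since 6·6 = 36 = 5·7 + 1), so t ≡ 6·2 = 12 ≡ 5 (mod 7).
    Then x = 7 + 18·5 = 97, valid modulo lcm(18, 21) = 126: x ≡ 97 (mod 126).
  Combine with x ≡ 3 (mod 4): gcd(126, 4) = 2; 3 - 97 = -94, which IS divisible by 2, so compatible.
    Write x = 97 + 126·t and substitute into x ≡ 3 (mod 4): 126·t ≡ 3 − 97 = -94 (mod 4).
    Divide the congruence (and modulus) by g = 2: 63·t ≡ -47 (mod 2).
    Reduce coefficients mod 2: 1·t ≡ 1 (mod 2).
    So t ≡ 1 (mod 2).
    Then x = 97 + 126·1 = 223, valid modulo lcm(126, 4) = 252: x ≡ 223 (mod 252).
Verify: 223 mod 18 = 7, 223 mod 21 = 13, 223 mod 4 = 3.

x ≡ 223 (mod 252).


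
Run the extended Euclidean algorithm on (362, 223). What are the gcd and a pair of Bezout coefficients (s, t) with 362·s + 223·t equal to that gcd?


Euclidean algorithm on (362, 223) — divide until remainder is 0:
  362 = 1 · 223 + 139
  223 = 1 · 139 + 84
  139 = 1 · 84 + 55
  84 = 1 · 55 + 29
  55 = 1 · 29 + 26
  29 = 1 · 26 + 3
  26 = 8 · 3 + 2
  3 = 1 · 2 + 1
  2 = 2 · 1 + 0
gcd(362, 223) = 1.
Track Bezout coefficients alongside the remainders: start with r₀ = 362 = a·1 + b·0 (s = 1, t = 0) and r₁ = 223 = a·0 + b·1 (s = 0, t = 1); each new remainder r_{k+1} = r_{k-1} − q_k·r_k inherits s_{k+1} = s_{k-1} − q_k·s_k, t_{k+1} = t_{k-1} − q_k·t_k, so r_k = a·s_k + b·t_k at every step:
  q = 1: r = 139, s = 1 − 1·0 = 1, t = 0 − 1·1 = -1  (check: 362·1 + 223·(-1) = 139)
  q = 1: r = 84, s = 0 − 1·1 = -1, t = 1 − 1·(-1) = 2  (check: 362·(-1) + 223·2 = 84)
  q = 1: r = 55, s = 1 − 1·(-1) = 2, t = -1 − 1·2 = -3  (check: 362·2 + 223·(-3) = 55)
  q = 1: r = 29, s = -1 − 1·2 = -3, t = 2 − 1·(-3) = 5  (check: 362·(-3) + 223·5 = 29)
  q = 1: r = 26, s = 2 − 1·(-3) = 5, t = -3 − 1·5 = -8  (check: 362·5 + 223·(-8) = 26)
  q = 1: r = 3, s = -3 − 1·5 = -8, t = 5 − 1·(-8) = 13  (check: 362·(-8) + 223·13 = 3)
  q = 8: r = 2, s = 5 − 8·(-8) = 69, t = -8 − 8·13 = -112  (check: 362·69 + 223·(-112) = 2)
  q = 1: r = 1, s = -8 − 1·69 = -77, t = 13 − 1·(-112) = 125  (check: 362·(-77) + 223·125 = 1)
The row with r = 1 (the gcd) gives the Bezout coefficients s = -77, t = 125.
Result: 362 · (-77) + 223 · (125) = 1.

gcd(362, 223) = 1; s = -77, t = 125 (check: 362·(-77) + 223·125 = 1).


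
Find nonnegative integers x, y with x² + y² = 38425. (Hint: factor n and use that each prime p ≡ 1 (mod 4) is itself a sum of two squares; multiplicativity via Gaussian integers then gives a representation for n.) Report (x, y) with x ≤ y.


Step 1: Factor n = 38425 = 5^2 · 29 · 53.
Step 2: Check the mod-4 condition on each prime factor: 5 ≡ 1 (mod 4), exponent 2; 29 ≡ 1 (mod 4), exponent 1; 53 ≡ 1 (mod 4), exponent 1.
All primes ≡ 3 (mod 4) appear to even exponent (or don't appear), so by the two-squares theorem n IS expressible as a sum of two squares.
Step 3: Build a representation. Group n = k² · m with k = 5 and m = 29 · 53 = 1537 (a product of primes ≡ 1 (mod 4)); a representation of m scales to one of n via (k·x)² + (k·y)² = k²(x² + y²). Each prime p ≡ 1 (mod 4) is itself a sum of two squares; find a² by testing p − a² for a perfect square:
  29: 29 − 1² = 28, 29 − 2² = 25 = 5² ⇒ 29 = 2² + 5².
  53: 53 − 1² = 52, 53 − 2² = 49 = 7² ⇒ 53 = 2² + 7².
  Combine using the Brahmagupta–Fibonacci identity (a² + b²)(c² + d²) = (ac − bd)² + (ad + bc)² = (ac + bd)² + (ad − bc)²:
  29 · 53 = 1537: from (2² + 5²)(2² + 7²), take (2·2 − 5·7, 2·7 + 5·2) = (4 − 35, 14 + 10) = (-31, 24); dropping signs (only squares matter) gives (31, 24); check 31² + 24² = 961 + 576 = 1537 ✓.
  Scale by k = 5: (5·31, 5·24) = (155, 120).
Step 4: Order so x ≤ y and verify: 120² + 155² = 14400 + 24025 = 38425 = n. ✓

n = 38425 = 120² + 155² (one valid representation with x ≤ y).


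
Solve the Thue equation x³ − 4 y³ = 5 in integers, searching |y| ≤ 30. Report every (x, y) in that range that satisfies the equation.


The equation is x³ - 4y³ = 5. For fixed y, x³ = 4·y³ + 5, so a solution requires the RHS to be a perfect cube.
Strategy: iterate y from -30 to 30, compute RHS = 4·y³ + 5, and check whether it is a (positive or negative) perfect cube.
Check small values of y:
  y = 0: RHS = 5 is not a perfect cube.
  y = 1: RHS = 9 is not a perfect cube.
  y = -1: RHS = 1 = (1)³ ⇒ x = 1 works.
  y = 2: RHS = 37 is not a perfect cube.
  y = -2: RHS = -27 = (-3)³ ⇒ x = -3 works.
  y = 3: RHS = 113 is not a perfect cube.
  y = -3: RHS = -103 is not a perfect cube.
Continuing the search up to |y| = 30 finds no further solutions beyond those listed.
Collected solutions: (1, -1), (-3, -2).

Solutions (with |y| ≤ 30): (1, -1), (-3, -2).


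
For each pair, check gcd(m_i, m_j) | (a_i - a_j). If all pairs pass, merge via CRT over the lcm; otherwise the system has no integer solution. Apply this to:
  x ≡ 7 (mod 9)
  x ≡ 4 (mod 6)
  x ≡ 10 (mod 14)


Moduli 9, 6, 14 are not pairwise coprime, so CRT works modulo lcm(m_i) when all pairwise compatibility conditions hold.
Pairwise compatibility: gcd(m_i, m_j) must divide a_i - a_j for every pair.
Merge one congruence at a time:
  Start: x ≡ 7 (mod 9).
  Combine with x ≡ 4 (mod 6): gcd(9, 6) = 3; 4 - 7 = -3, which IS divisible by 3, so compatible.
    Write x = 7 + 9·t and substitute into x ≡ 4 (mod 6): 9·t ≡ 4 − 7 = -3 (mod 6).
    Divide the congruence (and modulus) by g = 3: 3·t ≡ -1 (mod 2).
    Reduce coefficients mod 2: 1·t ≡ 1 (mod 2).
    So t ≡ 1 (mod 2).
    Then x = 7 + 9·1 = 16, valid modulo lcm(9, 6) = 18: x ≡ 16 (mod 18).
  Combine with x ≡ 10 (mod 14): gcd(18, 14) = 2; 10 - 16 = -6, which IS divisible by 2, so compatible.
    Write x = 16 + 18·t and substitute into x ≡ 10 (mod 14): 18·t ≡ 10 − 16 = -6 (mod 14).
    Divide the congruence (and modulus) by g = 2: 9·t ≡ -3 (mod 7).
    Reduce coefficients mod 7: 2·t ≡ 4 (mod 7).
    The inverse of 2 mod 7 is 4 (since 2·4 = 8 = 1·7 + 1), so t ≡ 4·4 = 16 ≡ 2 (mod 7).
    Then x = 16 + 18·2 = 52, valid modulo lcm(18, 14) = 126: x ≡ 52 (mod 126).
Verify: 52 mod 9 = 7, 52 mod 6 = 4, 52 mod 14 = 10.

x ≡ 52 (mod 126).


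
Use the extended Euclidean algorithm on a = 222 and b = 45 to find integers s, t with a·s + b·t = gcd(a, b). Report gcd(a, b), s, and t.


Euclidean algorithm on (222, 45) — divide until remainder is 0:
  222 = 4 · 45 + 42
  45 = 1 · 42 + 3
  42 = 14 · 3 + 0
gcd(222, 45) = 3.
Track Bezout coefficients alongside the remainders: start with r₀ = 222 = a·1 + b·0 (s = 1, t = 0) and r₁ = 45 = a·0 + b·1 (s = 0, t = 1); each new remainder r_{k+1} = r_{k-1} − q_k·r_k inherits s_{k+1} = s_{k-1} − q_k·s_k, t_{k+1} = t_{k-1} − q_k·t_k, so r_k = a·s_k + b·t_k at every step:
  q = 4: r = 42, s = 1 − 4·0 = 1, t = 0 − 4·1 = -4  (check: 222·1 + 45·(-4) = 42)
  q = 1: r = 3, s = 0 − 1·1 = -1, t = 1 − 1·(-4) = 5  (check: 222·(-1) + 45·5 = 3)
The row with r = 3 (the gcd) gives the Bezout coefficients s = -1, t = 5.
Result: 222 · (-1) + 45 · (5) = 3.

gcd(222, 45) = 3; s = -1, t = 5 (check: 222·(-1) + 45·5 = 3).


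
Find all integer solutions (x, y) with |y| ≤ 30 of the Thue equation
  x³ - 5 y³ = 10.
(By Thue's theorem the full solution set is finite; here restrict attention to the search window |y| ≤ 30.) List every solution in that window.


The equation is x³ - 5y³ = 10. For fixed y, x³ = 5·y³ + 10, so a solution requires the RHS to be a perfect cube.
Strategy: iterate y from -30 to 30, compute RHS = 5·y³ + 10, and check whether it is a (positive or negative) perfect cube.
Check small values of y:
  y = 0: RHS = 10 is not a perfect cube.
  y = 1: RHS = 15 is not a perfect cube.
  y = -1: RHS = 5 is not a perfect cube.
  y = 2: RHS = 50 is not a perfect cube.
  y = -2: RHS = -30 is not a perfect cube.
  y = 3: RHS = 145 is not a perfect cube.
  y = -3: RHS = -125 = (-5)³ ⇒ x = -5 works.
Continuing the search up to |y| = 30 finds no further solutions beyond those listed.
Collected solutions: (-5, -3).

Solutions (with |y| ≤ 30): (-5, -3).


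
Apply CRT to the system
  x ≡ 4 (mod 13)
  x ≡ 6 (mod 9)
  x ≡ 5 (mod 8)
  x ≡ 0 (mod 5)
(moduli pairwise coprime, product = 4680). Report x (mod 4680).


Product of moduli M = 13 · 9 · 8 · 5 = 4680.
Merge one congruence at a time:
  Start: x ≡ 4 (mod 13).
  Combine with x ≡ 6 (mod 9); new modulus lcm = 117.
    Write x = 4 + 13·t and substitute into x ≡ 6 (mod 9): 13·t ≡ 6 − 4 = 2 (mod 9).
    Reduce coefficients mod 9: 4·t ≡ 2 (mod 9).
    The inverse of 4 mod 9 is 7 (since 4·7 = 28 = 3·9 + 1), so t ≡ 7·2 = 14 ≡ 5 (mod 9).
    Then x = 4 + 13·5 = 69, valid modulo lcm(13, 9) = 117: x ≡ 69 (mod 117).
  Combine with x ≡ 5 (mod 8); new modulus lcm = 936.
    Write x = 69 + 117·t and substitute into x ≡ 5 (mod 8): 117·t ≡ 5 − 69 = -64 (mod 8).
    Reduce coefficients mod 8: 5·t ≡ 0 (mod 8).
    The inverse of 5 mod 8 is 5 (since 5·5 = 25 = 3·8 + 1), so t ≡ 5·0 = 0 ≡ 0 (mod 8).
    Then x = 69 + 117·0 = 69, valid modulo lcm(117, 8) = 936: x ≡ 69 (mod 936).
  Combine with x ≡ 0 (mod 5); new modulus lcm = 4680.
    Write x = 69 + 936·t and substitute into x ≡ 0 (mod 5): 936·t ≡ 0 − 69 = -69 (mod 5).
    Reduce coefficients mod 5: 1·t ≡ 1 (mod 5).
    So t ≡ 1 (mod 5).
    Then x = 69 + 936·1 = 1005, valid modulo lcm(936, 5) = 4680: x ≡ 1005 (mod 4680).
Verify against each original: 1005 mod 13 = 4, 1005 mod 9 = 6, 1005 mod 8 = 5, 1005 mod 5 = 0.

x ≡ 1005 (mod 4680).


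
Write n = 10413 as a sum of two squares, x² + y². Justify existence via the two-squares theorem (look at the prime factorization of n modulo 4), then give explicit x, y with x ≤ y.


Step 1: Factor n = 10413 = 3^2 · 13 · 89.
Step 2: Check the mod-4 condition on each prime factor: 3 ≡ 3 (mod 4), exponent 2 (must be even); 13 ≡ 1 (mod 4), exponent 1; 89 ≡ 1 (mod 4), exponent 1.
All primes ≡ 3 (mod 4) appear to even exponent (or don't appear), so by the two-squares theorem n IS expressible as a sum of two squares.
Step 3: Build a representation. Group n = k² · m with k = 3 and m = 13 · 89 = 1157 (a product of primes ≡ 1 (mod 4)); a representation of m scales to one of n via (k·x)² + (k·y)² = k²(x² + y²). Each prime p ≡ 1 (mod 4) is itself a sum of two squares; find a² by testing p − a² for a perfect square:
  13: 13 − 1² = 12, 13 − 2² = 9 = 3² ⇒ 13 = 2² + 3².
  89: 89 − 1² = 88, 89 − 2² = 85, 89 − 3² = 80, 89 − 4² = 73, 89 − 5² = 64 = 8² ⇒ 89 = 5² + 8².
  Combine using the Brahmagupta–Fibonacci identity (a² + b²)(c² + d²) = (ac − bd)² + (ad + bc)² = (ac + bd)² + (ad − bc)²:
  13 · 89 = 1157: from (2² + 3²)(5² + 8²), take (2·5 − 3·8, 2·8 + 3·5) = (10 − 24, 16 + 15) = (-14, 31); dropping signs (only squares matter) gives (14, 31); check 14² + 31² = 196 + 961 = 1157 ✓.
  Scale by k = 3: (3·14, 3·31) = (42, 93).
Step 4: Order so x ≤ y and verify: 42² + 93² = 1764 + 8649 = 10413 = n. ✓

n = 10413 = 42² + 93² (one valid representation with x ≤ y).


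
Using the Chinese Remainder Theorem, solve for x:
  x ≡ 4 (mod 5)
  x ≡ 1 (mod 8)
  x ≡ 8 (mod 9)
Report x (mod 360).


Moduli 5, 8, 9 are pairwise coprime; by CRT there is a unique solution modulo M = 5 · 8 · 9 = 360.
Solve pairwise, accumulating the modulus:
  Start with x ≡ 4 (mod 5).
  Combine with x ≡ 1 (mod 8): since gcd(5, 8) = 1, we get a unique residue mod 40.
    Write x = 4 + 5·t and substitute into x ≡ 1 (mod 8): 5·t ≡ 1 − 4 = -3 (mod 8).
    Reduce coefficients mod 8: 5·t ≡ 5 (mod 8).
    The inverse of 5 mod 8 is 5 (since 5·5 = 25 = 3·8 + 1), so t ≡ 5·5 = 25 ≡ 1 (mod 8).
    Then x = 4 + 5·1 = 9, valid modulo lcm(5, 8) = 40: x ≡ 9 (mod 40).
  Combine with x ≡ 8 (mod 9): since gcd(40, 9) = 1, we get a unique residue mod 360.
    Write x = 9 + 40·t and substitute into x ≡ 8 (mod 9): 40·t ≡ 8 − 9 = -1 (mod 9).
    Reduce coefficients mod 9: 4·t ≡ 8 (mod 9).
    The inverse of 4 mod 9 is 7 (since 4·7 = 28 = 3·9 + 1), so t ≡ 7·8 = 56 ≡ 2 (mod 9).
    Then x = 9 + 40·2 = 89, valid modulo lcm(40, 9) = 360: x ≡ 89 (mod 360).
Verify: 89 mod 5 = 4 ✓, 89 mod 8 = 1 ✓, 89 mod 9 = 8 ✓.

x ≡ 89 (mod 360).


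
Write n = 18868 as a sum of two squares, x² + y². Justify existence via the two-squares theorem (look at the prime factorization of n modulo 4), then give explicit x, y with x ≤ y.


Step 1: Factor n = 18868 = 2^2 · 53 · 89.
Step 2: Check the mod-4 condition on each prime factor: 2 = 2 (special); 53 ≡ 1 (mod 4), exponent 1; 89 ≡ 1 (mod 4), exponent 1.
All primes ≡ 3 (mod 4) appear to even exponent (or don't appear), so by the two-squares theorem n IS expressible as a sum of two squares.
Step 3: Build a representation. Group n = k² · m with k = 2 and m = 53 · 89 = 4717 (a product of primes ≡ 1 (mod 4)); a representation of m scales to one of n via (k·x)² + (k·y)² = k²(x² + y²). Each prime p ≡ 1 (mod 4) is itself a sum of two squares; find a² by testing p − a² for a perfect square:
  53: 53 − 1² = 52, 53 − 2² = 49 = 7² ⇒ 53 = 2² + 7².
  89: 89 − 1² = 88, 89 − 2² = 85, 89 − 3² = 80, 89 − 4² = 73, 89 − 5² = 64 = 8² ⇒ 89 = 5² + 8².
  Combine using the Brahmagupta–Fibonacci identity (a² + b²)(c² + d²) = (ac − bd)² + (ad + bc)² = (ac + bd)² + (ad − bc)²:
  53 · 89 = 4717: from (2² + 7²)(5² + 8²), take (2·5 − 7·8, 2·8 + 7·5) = (10 − 56, 16 + 35) = (-46, 51); dropping signs (only squares matter) gives (46, 51); check 46² + 51² = 2116 + 2601 = 4717 ✓.
  Scale by k = 2: (2·46, 2·51) = (92, 102).
Step 4: Order so x ≤ y and verify: 92² + 102² = 8464 + 10404 = 18868 = n. ✓

n = 18868 = 92² + 102² (one valid representation with x ≤ y).


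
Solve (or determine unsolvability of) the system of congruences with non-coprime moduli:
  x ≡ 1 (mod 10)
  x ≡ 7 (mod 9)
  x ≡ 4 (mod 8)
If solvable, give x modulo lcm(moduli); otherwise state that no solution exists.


Moduli 10, 9, 8 are not pairwise coprime, so CRT works modulo lcm(m_i) when all pairwise compatibility conditions hold.
Pairwise compatibility: gcd(m_i, m_j) must divide a_i - a_j for every pair.
Merge one congruence at a time:
  Start: x ≡ 1 (mod 10).
  Combine with x ≡ 7 (mod 9): gcd(10, 9) = 1; 7 - 1 = 6, which IS divisible by 1, so compatible.
    Write x = 1 + 10·t and substitute into x ≡ 7 (mod 9): 10·t ≡ 7 − 1 = 6 (mod 9).
    Reduce coefficients mod 9: 1·t ≡ 6 (mod 9).
    So t ≡ 6 (mod 9).
    Then x = 1 + 10·6 = 61, valid modulo lcm(10, 9) = 90: x ≡ 61 (mod 90).
  Combine with x ≡ 4 (mod 8): gcd(90, 8) = 2, and 4 - 61 = -57 is NOT divisible by 2.
    ⇒ system is inconsistent (no integer solution).

No solution (the system is inconsistent).


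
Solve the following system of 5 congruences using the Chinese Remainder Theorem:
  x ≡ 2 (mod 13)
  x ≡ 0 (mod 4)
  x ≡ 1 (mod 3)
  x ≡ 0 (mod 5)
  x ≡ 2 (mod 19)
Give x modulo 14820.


Product of moduli M = 13 · 4 · 3 · 5 · 19 = 14820.
Merge one congruence at a time:
  Start: x ≡ 2 (mod 13).
  Combine with x ≡ 0 (mod 4); new modulus lcm = 52.
    Write x = 2 + 13·t and substitute into x ≡ 0 (mod 4): 13·t ≡ 0 − 2 = -2 (mod 4).
    Reduce coefficients mod 4: 1·t ≡ 2 (mod 4).
    So t ≡ 2 (mod 4).
    Then x = 2 + 13·2 = 28, valid modulo lcm(13, 4) = 52: x ≡ 28 (mod 52).
  Combine with x ≡ 1 (mod 3); new modulus lcm = 156.
    Write x = 28 + 52·t and substitute into x ≡ 1 (mod 3): 52·t ≡ 1 − 28 = -27 (mod 3).
    Reduce coefficients mod 3: 1·t ≡ 0 (mod 3).
    So t ≡ 0 (mod 3).
    Then x = 28 + 52·0 = 28, valid modulo lcm(52, 3) = 156: x ≡ 28 (mod 156).
  Combine with x ≡ 0 (mod 5); new modulus lcm = 780.
    Write x = 28 + 156·t and substitute into x ≡ 0 (mod 5): 156·t ≡ 0 − 28 = -28 (mod 5).
    Reduce coefficients mod 5: 1·t ≡ 2 (mod 5).
    So t ≡ 2 (mod 5).
    Then x = 28 + 156·2 = 340, valid modulo lcm(156, 5) = 780: x ≡ 340 (mod 780).
  Combine with x ≡ 2 (mod 19); new modulus lcm = 14820.
    Write x = 340 + 780·t and substitute into x ≡ 2 (mod 19): 780·t ≡ 2 − 340 = -338 (mod 19).
    Reduce coefficients mod 19: 1·t ≡ 4 (mod 19).
    So t ≡ 4 (mod 19).
    Then x = 340 + 780·4 = 3460, valid modulo lcm(780, 19) = 14820: x ≡ 3460 (mod 14820).
Verify against each original: 3460 mod 13 = 2, 3460 mod 4 = 0, 3460 mod 3 = 1, 3460 mod 5 = 0, 3460 mod 19 = 2.

x ≡ 3460 (mod 14820).


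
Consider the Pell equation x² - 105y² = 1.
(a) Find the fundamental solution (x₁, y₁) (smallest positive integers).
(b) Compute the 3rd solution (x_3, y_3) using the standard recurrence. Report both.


Step 1: Find the fundamental solution (x₁, y₁) of x² - 105y² = 1.
  Expand √105 as a continued fraction. a₀ = ⌊√105⌋ = 10; iterate m_{k+1} = d_k·a_k − m_k, d_{k+1} = (105 − m_{k+1}²)/d_k, a_{k+1} = ⌊(a₀ + m_{k+1})/d_{k+1}⌋ (starting m₀ = 0, d₀ = 1), with convergents p_k = a_k·p_{k-1} + p_{k-2}, q_k = a_k·q_{k-1} + q_{k-2} (p₋₁ = 1, q₋₁ = 0):
  k = 0: a₀ = 10; p₀/q₀ = 10/1; p₀² − 105·q₀² = 100 − 105 = -5.
  k = 1: m = 10, d = 5, a = ⌊(10 + 10)/5⌋ = 4; p/q = (4·10 + 1)/(4·1 + 0) = 41/4; p² − 105·q² = 1681 − 1680 = 1.
  The first convergent with p² − 105·q² = 1 gives the fundamental solution (x₁, y₁) = (41, 4).
Step 2: Apply the recurrence (x_{n+1}, y_{n+1}) = (x₁x_n + 105y₁y_n, x₁y_n + y₁x_n) repeatedly.
  From (x_1, y_1) = (41, 4): x_2 = 41·41 + 105·4·4 = 3361; y_2 = 41·4 + 4·41 = 328.
  From (x_2, y_2) = (3361, 328): x_3 = 41·3361 + 105·4·328 = 275561; y_3 = 41·328 + 4·3361 = 26892.
Step 3: Verify x_3² - 105·y_3² = 75933864721 - 75933864720 = 1 (should be 1). ✓

(x_1, y_1) = (41, 4); (x_3, y_3) = (275561, 26892).


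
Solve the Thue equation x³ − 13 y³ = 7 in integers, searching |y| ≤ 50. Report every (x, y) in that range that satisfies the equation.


The equation is x³ - 13y³ = 7. For fixed y, x³ = 13·y³ + 7, so a solution requires the RHS to be a perfect cube.
Strategy: iterate y from -50 to 50, compute RHS = 13·y³ + 7, and check whether it is a (positive or negative) perfect cube.
Check small values of y:
  y = 0: RHS = 7 is not a perfect cube.
  y = 1: RHS = 20 is not a perfect cube.
  y = -1: RHS = -6 is not a perfect cube.
  y = 2: RHS = 111 is not a perfect cube.
  y = -2: RHS = -97 is not a perfect cube.
  y = 3: RHS = 358 is not a perfect cube.
  y = -3: RHS = -344 is not a perfect cube.
Continuing the search up to |y| = 50 finds no solutions either.
No (x, y) in the scanned range satisfies the equation.

No integer solutions with |y| ≤ 50.


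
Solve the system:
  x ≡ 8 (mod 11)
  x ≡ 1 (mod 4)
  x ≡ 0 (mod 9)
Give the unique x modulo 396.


Moduli 11, 4, 9 are pairwise coprime; by CRT there is a unique solution modulo M = 11 · 4 · 9 = 396.
Solve pairwise, accumulating the modulus:
  Start with x ≡ 8 (mod 11).
  Combine with x ≡ 1 (mod 4): since gcd(11, 4) = 1, we get a unique residue mod 44.
    Write x = 8 + 11·t and substitute into x ≡ 1 (mod 4): 11·t ≡ 1 − 8 = -7 (mod 4).
    Reduce coefficients mod 4: 3·t ≡ 1 (mod 4).
    The inverse of 3 mod 4 is 3 (since 3·3 = 9 = 2·4 + 1), so t ≡ 3·1 = 3 ≡ 3 (mod 4).
    Then x = 8 + 11·3 = 41, valid modulo lcm(11, 4) = 44: x ≡ 41 (mod 44).
  Combine with x ≡ 0 (mod 9): since gcd(44, 9) = 1, we get a unique residue mod 396.
    Write x = 41 + 44·t and substitute into x ≡ 0 (mod 9): 44·t ≡ 0 − 41 = -41 (mod 9).
    Reduce coefficients mod 9: 8·t ≡ 4 (mod 9).
    The inverse of 8 mod 9 is 8 (since 8·8 = 64 = 7·9 + 1), so t ≡ 8·4 = 32 ≡ 5 (mod 9).
    Then x = 41 + 44·5 = 261, valid modulo lcm(44, 9) = 396: x ≡ 261 (mod 396).
Verify: 261 mod 11 = 8 ✓, 261 mod 4 = 1 ✓, 261 mod 9 = 0 ✓.

x ≡ 261 (mod 396).
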